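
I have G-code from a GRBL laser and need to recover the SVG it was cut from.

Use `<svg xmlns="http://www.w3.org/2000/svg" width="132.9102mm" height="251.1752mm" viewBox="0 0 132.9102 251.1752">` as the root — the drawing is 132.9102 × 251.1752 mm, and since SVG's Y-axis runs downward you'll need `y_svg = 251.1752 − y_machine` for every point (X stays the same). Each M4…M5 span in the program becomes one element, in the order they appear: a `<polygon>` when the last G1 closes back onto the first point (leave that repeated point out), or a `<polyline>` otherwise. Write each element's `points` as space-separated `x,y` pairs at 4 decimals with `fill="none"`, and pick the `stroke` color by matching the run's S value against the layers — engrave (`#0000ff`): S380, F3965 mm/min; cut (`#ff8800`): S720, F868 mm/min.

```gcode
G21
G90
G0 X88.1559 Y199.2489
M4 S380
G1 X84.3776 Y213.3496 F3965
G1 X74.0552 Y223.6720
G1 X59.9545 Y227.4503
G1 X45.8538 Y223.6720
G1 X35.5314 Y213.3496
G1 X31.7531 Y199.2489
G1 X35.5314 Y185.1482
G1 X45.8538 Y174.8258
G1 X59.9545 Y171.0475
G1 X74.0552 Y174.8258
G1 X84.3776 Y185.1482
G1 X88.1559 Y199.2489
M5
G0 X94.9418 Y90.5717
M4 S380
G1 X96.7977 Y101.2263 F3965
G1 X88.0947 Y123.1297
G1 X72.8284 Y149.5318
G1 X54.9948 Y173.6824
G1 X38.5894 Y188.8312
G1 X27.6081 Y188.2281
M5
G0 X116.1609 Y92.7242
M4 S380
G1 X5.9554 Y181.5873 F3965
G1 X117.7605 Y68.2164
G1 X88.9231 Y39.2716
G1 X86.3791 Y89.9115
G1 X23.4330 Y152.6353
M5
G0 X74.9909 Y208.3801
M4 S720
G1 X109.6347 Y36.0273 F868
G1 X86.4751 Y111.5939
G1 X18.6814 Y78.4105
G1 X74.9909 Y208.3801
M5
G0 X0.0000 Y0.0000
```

<svg xmlns="http://www.w3.org/2000/svg" width="132.9102mm" height="251.1752mm" viewBox="0 0 132.9102 251.1752">
  <polygon points="88.1559,51.9263 84.3776,37.8256 74.0552,27.5032 59.9545,23.7249 45.8538,27.5032 35.5314,37.8256 31.7531,51.9263 35.5314,66.0270 45.8538,76.3494 59.9545,80.1277 74.0552,76.3494 84.3776,66.0270" fill="none" stroke="#0000ff"/>
  <polyline points="94.9418,160.6035 96.7977,149.9489 88.0947,128.0455 72.8284,101.6434 54.9948,77.4928 38.5894,62.3440 27.6081,62.9471" fill="none" stroke="#0000ff"/>
  <polyline points="116.1609,158.4510 5.9554,69.5879 117.7605,182.9588 88.9231,211.9036 86.3791,161.2637 23.4330,98.5399" fill="none" stroke="#0000ff"/>
  <polygon points="74.9909,42.7951 109.6347,215.1479 86.4751,139.5813 18.6814,172.7647" fill="none" stroke="#ff8800"/>
</svg>

Machine Y-up, SVG Y-down with viewBox height 251.1752, so y_svg = 251.1752 − y_machine; X carries over.

Run 1: the run's S380 means `#0000ff` (engrave). The run returns to its start, so emit a `<polygon>` with points (Y-flipped): 88.1559,51.9263 84.3776,37.8256 74.0552,27.5032 59.9545,23.7249 45.8538,27.5032 35.5314,37.8256 31.7531,51.9263 35.5314,66.0270 45.8538,76.3494 59.9545,80.1277 74.0552,76.3494 84.3776,66.0270.

Run 2: S380 ⇒ engrave layer `#0000ff`. The run is open, so emit a `<polyline>` with points (Y-flipped): 94.9418,160.6035 96.7977,149.9489 88.0947,128.0455 72.8284,101.6434 54.9948,77.4928 38.5894,62.3440 27.6081,62.9471.

Run 3: power S380 maps to stroke `#0000ff` (engrave). The run is open, so emit a `<polyline>` with points (Y-flipped): 116.1609,158.4510 5.9554,69.5879 117.7605,182.9588 88.9231,211.9036 86.3791,161.2637 23.4330,98.5399.

Run 4: power S720 maps to stroke `#ff8800` (cut). The run returns to its start, so emit a `<polygon>` with points (Y-flipped): 74.9909,42.7951 109.6347,215.1479 86.4751,139.5813 18.6814,172.7647.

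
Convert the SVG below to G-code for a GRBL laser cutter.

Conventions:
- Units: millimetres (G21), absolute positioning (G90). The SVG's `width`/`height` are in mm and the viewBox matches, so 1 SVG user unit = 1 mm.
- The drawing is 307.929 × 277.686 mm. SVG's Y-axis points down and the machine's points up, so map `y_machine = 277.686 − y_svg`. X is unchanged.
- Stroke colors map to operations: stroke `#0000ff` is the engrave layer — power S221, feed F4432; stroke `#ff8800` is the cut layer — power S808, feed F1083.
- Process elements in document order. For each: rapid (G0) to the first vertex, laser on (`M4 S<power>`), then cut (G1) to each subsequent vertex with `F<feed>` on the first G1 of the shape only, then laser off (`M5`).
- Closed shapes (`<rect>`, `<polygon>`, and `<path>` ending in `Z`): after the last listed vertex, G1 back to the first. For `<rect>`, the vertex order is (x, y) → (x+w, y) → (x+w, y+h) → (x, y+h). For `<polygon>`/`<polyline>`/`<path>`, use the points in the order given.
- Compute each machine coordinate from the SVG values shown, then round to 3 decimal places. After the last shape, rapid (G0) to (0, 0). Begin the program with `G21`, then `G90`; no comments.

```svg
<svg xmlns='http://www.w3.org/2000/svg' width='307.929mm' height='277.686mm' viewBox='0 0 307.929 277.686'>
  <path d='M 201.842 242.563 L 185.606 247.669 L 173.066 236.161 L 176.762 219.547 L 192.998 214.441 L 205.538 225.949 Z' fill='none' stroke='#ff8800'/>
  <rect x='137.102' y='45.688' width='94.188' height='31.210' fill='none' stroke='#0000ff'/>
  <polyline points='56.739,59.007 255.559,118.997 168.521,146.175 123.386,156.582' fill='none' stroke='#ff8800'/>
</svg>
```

G21
G90
G0 X201.842 Y35.123
M4 S808
G1 X185.606 Y30.017 F1083
G1 X173.066 Y41.525
G1 X176.762 Y58.139
G1 X192.998 Y63.245
G1 X205.538 Y51.737
G1 X201.842 Y35.123
M5
G0 X137.102 Y231.998
M4 S221
G1 X231.290 Y231.998 F4432
G1 X231.290 Y200.788
G1 X137.102 Y200.788
G1 X137.102 Y231.998
M5
G0 X56.739 Y218.679
M4 S808
G1 X255.559 Y158.689 F1083
G1 X168.521 Y131.511
G1 X123.386 Y121.104
M5
G0 X0.000 Y0.000

viewBox `0 0 307.929 277.686` with mm width/height → 1 unit = 1 mm. Flip: y_m = 277.686 − y_svg.

**Shape 1** — `<path>` regular polygon, stroke `#ff8800` → cut (S808, F1083). Machine vertices: (201.842,35.123) → (185.606,30.017) → (173.066,41.525) → (176.762,58.139) → (192.998,63.245) → (205.538,51.737) → (201.842,35.123). Closed: final G1 returns to the first vertex.

**Shape 2** — `<rect>` rectangle, stroke `#0000ff` → engrave (S221, F4432). Machine vertices: (137.102,231.998) → (231.290,231.998) → (231.290,200.788) → (137.102,200.788) → (137.102,231.998). Closed: final G1 returns to the first vertex.

**Shape 3** — `<polyline>` open polyline, stroke `#ff8800` → cut (S808, F1083). Machine vertices: (56.739,218.679) → (255.559,158.689) → (168.521,131.511) → (123.386,121.104). Open path.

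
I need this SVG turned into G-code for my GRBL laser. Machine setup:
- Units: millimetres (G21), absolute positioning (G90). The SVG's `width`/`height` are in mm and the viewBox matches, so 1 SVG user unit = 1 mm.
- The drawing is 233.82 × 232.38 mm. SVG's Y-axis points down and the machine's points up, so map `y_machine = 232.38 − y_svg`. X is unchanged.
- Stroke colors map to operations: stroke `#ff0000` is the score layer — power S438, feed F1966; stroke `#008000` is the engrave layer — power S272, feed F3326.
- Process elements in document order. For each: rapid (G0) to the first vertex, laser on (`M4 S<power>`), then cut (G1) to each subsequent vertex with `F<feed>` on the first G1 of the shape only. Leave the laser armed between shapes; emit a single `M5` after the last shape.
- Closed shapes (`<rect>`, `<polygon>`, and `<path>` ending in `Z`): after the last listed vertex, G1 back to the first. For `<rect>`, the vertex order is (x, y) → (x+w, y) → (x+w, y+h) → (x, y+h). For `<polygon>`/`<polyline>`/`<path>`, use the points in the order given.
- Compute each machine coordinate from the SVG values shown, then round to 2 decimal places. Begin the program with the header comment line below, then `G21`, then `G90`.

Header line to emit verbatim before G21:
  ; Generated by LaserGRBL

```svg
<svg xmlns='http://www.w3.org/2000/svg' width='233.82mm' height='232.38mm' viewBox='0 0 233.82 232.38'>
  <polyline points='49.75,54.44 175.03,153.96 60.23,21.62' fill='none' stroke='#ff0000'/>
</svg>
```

viewBox `0 0 233.82 232.38` with mm width/height → 1 unit = 1 mm. Flip: y_m = 232.38 − y_svg.

**Shape 1** — `<polyline>` open polyline, stroke `#ff0000` → score (S438, F1966). Machine vertices: (49.75,177.94) → (175.03,78.42) → (60.23,210.76). Open path.

; Generated by LaserGRBL
G21
G90
G0 X49.75 Y177.94
M4 S438
G1 X175.03 Y78.42 F1966
G1 X60.23 Y210.76
M5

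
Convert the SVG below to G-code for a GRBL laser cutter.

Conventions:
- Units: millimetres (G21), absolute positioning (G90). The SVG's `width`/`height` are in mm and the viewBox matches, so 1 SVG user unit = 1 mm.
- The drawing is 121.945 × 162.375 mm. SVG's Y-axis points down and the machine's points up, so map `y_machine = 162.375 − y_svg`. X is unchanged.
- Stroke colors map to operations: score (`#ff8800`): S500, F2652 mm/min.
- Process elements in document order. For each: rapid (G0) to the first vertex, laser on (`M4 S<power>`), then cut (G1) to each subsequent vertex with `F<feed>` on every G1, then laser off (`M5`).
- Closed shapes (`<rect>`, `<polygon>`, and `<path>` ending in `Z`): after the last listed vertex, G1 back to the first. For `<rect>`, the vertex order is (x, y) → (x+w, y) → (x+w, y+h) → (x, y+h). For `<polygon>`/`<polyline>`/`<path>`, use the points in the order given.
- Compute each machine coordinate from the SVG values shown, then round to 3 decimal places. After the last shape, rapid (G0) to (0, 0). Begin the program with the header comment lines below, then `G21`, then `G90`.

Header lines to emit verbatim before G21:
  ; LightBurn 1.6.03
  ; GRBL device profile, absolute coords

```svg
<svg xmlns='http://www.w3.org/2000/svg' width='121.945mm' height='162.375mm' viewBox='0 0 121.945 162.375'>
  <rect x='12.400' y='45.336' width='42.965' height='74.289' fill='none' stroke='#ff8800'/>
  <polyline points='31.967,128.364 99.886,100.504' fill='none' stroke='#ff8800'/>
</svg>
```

Since the viewBox matches the mm dimensions, user units are millimetres directly. The only transform is the Y-flip y_m = 162.375 − y_svg.

Shape 1 is a rectangle drawn with `<rect>`. Its stroke #ff8800 means score at S500, F2652. After flipping Y the toolpath is (12.400,117.039) → (55.365,117.039) → (55.365,42.750) → (12.400,42.750) → (12.400,117.039), returning to the start.

Shape 2 is a line segment drawn with `<polyline>`. Its stroke #ff8800 means score at S500, F2652. After flipping Y the toolpath is (31.967,34.011) → (99.886,61.871).

; LightBurn 1.6.03
; GRBL device profile, absolute coords
G21
G90
G0 X12.400 Y117.039
M4 S500
G1 X55.365 Y117.039 F2652
G1 X55.365 Y42.750 F2652
G1 X12.400 Y42.750 F2652
G1 X12.400 Y117.039 F2652
M5
G0 X31.967 Y34.011
M4 S500
G1 X99.886 Y61.871 F2652
M5
G0 X0.000 Y0.000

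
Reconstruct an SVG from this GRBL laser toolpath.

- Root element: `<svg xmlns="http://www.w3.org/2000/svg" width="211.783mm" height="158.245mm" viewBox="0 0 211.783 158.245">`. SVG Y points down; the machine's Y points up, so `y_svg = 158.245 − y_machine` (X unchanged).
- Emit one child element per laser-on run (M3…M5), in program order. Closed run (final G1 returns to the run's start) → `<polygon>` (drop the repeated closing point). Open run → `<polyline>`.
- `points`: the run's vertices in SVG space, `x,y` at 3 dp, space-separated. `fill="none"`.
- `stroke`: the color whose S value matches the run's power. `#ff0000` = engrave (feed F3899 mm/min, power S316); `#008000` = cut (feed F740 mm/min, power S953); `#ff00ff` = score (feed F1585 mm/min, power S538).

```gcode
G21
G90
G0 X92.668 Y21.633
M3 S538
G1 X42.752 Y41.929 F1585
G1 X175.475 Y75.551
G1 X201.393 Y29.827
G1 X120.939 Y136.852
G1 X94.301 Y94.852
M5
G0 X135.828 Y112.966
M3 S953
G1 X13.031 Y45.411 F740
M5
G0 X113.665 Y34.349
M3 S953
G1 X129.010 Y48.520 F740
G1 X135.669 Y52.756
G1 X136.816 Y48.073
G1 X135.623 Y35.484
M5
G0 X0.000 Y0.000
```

<svg xmlns="http://www.w3.org/2000/svg" width="211.783mm" height="158.245mm" viewBox="0 0 211.783 158.245">
  <polyline points="92.668,136.612 42.752,116.316 175.475,82.694 201.393,128.418 120.939,21.393 94.301,63.393" fill="none" stroke="#ff00ff"/>
  <polyline points="135.828,45.279 13.031,112.834" fill="none" stroke="#008000"/>
  <polyline points="113.665,123.896 129.010,109.725 135.669,105.489 136.816,110.172 135.623,122.761" fill="none" stroke="#008000"/>
</svg>

Machine Y-up, SVG Y-down with viewBox height 158.245, so y_svg = 158.245 − y_machine; X carries over.

Run 1: power S538 maps to stroke `#ff00ff` (score). The run is open, so emit a `<polyline>` with points (Y-flipped): 92.668,136.612 42.752,116.316 175.475,82.694 201.393,128.418 120.939,21.393 94.301,63.393.

Run 2: S953 ⇒ cut layer `#008000`. The run is open, so emit a `<polyline>` with points (Y-flipped): 135.828,45.279 13.031,112.834.

Run 3: power S953 maps to stroke `#008000` (cut). The run is open, so emit a `<polyline>` with points (Y-flipped): 113.665,123.896 129.010,109.725 135.669,105.489 136.816,110.172 135.623,122.761.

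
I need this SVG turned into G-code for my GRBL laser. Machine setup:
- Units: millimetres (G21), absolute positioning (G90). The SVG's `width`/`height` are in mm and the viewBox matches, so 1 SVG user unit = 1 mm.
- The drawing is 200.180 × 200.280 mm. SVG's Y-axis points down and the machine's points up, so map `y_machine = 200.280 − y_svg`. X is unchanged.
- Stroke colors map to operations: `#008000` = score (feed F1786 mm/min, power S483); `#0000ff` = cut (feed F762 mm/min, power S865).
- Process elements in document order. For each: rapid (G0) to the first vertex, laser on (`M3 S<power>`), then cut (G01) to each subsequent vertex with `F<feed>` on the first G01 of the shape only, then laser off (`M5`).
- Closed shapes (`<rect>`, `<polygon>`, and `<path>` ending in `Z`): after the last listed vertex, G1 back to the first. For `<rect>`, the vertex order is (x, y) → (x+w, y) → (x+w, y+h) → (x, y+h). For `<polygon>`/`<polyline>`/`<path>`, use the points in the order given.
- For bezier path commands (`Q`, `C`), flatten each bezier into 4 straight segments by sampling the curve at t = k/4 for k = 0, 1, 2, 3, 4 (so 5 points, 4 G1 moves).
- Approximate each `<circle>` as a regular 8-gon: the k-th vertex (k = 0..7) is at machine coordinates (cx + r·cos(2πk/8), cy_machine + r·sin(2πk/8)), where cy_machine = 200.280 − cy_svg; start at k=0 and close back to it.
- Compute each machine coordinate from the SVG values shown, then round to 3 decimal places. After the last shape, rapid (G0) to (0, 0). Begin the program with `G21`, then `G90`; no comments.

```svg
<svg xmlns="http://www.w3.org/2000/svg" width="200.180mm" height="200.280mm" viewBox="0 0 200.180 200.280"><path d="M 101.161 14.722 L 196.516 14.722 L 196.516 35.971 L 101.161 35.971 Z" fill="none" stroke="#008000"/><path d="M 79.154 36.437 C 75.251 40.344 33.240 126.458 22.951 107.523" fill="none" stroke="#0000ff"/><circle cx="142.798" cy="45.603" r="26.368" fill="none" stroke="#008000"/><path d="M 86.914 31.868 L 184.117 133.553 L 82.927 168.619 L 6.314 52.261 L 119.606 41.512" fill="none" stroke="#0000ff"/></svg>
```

Since the viewBox matches the mm dimensions, user units are millimetres directly. The only transform is the Y-flip y_m = 200.280 − y_svg.

Shape 1 is a rectangle drawn with `<path>`. Its stroke #008000 means score at S483, F1786. After flipping Y the toolpath is (101.161,185.558) → (196.516,185.558) → (196.516,164.309) → (101.161,164.309) → (101.161,185.558), returning to the start.

Shape 2 is a cubic bezier drawn with `<path>`. Its stroke #0000ff means cut at S865, F762. After flipping Y the toolpath is (79.154,163.843) → (70.173,148.425) → (53.447,119.734) → (35.525,95.327) → (22.951,92.757).

Shape 3 is a circle drawn with `<circle>`. Its stroke #008000 means score at S483, F1786. After flipping Y the toolpath is (169.166,154.677) → (161.443,173.322) → (142.798,181.045) → (124.153,173.322) → (116.430,154.677) → (124.153,136.032) → (142.798,128.309) → (161.443,136.032) → (169.166,154.677), returning to the start.

Shape 4 is a open polyline drawn with `<path>`. Its stroke #0000ff means cut at S865, F762. After flipping Y the toolpath is (86.914,168.412) → (184.117,66.727) → (82.927,31.661) → (6.314,148.019) → (119.606,158.768).

G21
G90
G0 X101.161 Y185.558
M3 S483
G01 X196.516 Y185.558 F1786
G01 X196.516 Y164.309
G01 X101.161 Y164.309
G01 X101.161 Y185.558
M5
G0 X79.154 Y163.843
M3 S865
G01 X70.173 Y148.425 F762
G01 X53.447 Y119.734
G01 X35.525 Y95.327
G01 X22.951 Y92.757
M5
G0 X169.166 Y154.677
M3 S483
G01 X161.443 Y173.322 F1786
G01 X142.798 Y181.045
G01 X124.153 Y173.322
G01 X116.430 Y154.677
G01 X124.153 Y136.032
G01 X142.798 Y128.309
G01 X161.443 Y136.032
G01 X169.166 Y154.677
M5
G0 X86.914 Y168.412
M3 S865
G01 X184.117 Y66.727 F762
G01 X82.927 Y31.661
G01 X6.314 Y148.019
G01 X119.606 Y158.768
M5
G0 X0.000 Y0.000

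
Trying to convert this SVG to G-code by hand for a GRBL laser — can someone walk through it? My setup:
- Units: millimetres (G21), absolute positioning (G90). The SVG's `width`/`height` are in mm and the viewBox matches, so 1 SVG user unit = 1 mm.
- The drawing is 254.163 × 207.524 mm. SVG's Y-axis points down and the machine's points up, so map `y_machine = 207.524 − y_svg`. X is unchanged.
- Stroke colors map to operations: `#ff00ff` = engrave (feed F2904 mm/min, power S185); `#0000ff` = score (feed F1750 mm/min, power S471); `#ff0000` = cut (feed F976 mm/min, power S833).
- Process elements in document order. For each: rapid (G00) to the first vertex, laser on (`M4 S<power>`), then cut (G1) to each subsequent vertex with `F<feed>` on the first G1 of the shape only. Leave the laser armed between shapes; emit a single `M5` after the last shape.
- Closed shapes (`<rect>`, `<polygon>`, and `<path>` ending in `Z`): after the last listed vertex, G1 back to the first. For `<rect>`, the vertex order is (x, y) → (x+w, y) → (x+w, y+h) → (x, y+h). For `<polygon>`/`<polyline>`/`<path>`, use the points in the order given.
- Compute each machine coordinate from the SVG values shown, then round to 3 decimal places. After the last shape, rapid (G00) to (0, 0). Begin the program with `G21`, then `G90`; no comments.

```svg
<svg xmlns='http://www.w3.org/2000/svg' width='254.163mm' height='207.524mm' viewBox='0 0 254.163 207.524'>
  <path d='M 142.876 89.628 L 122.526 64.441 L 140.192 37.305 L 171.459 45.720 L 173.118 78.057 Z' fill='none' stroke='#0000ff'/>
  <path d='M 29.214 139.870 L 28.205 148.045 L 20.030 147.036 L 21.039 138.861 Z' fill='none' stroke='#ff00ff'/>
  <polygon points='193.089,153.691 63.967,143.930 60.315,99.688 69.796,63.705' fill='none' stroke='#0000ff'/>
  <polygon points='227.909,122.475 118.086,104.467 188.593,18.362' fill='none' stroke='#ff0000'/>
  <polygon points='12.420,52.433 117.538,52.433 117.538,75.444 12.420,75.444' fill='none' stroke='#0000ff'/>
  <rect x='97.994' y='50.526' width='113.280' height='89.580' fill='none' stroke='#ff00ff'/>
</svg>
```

1 u = 1 mm; y_m = 207.524 − y.

[1] `<path>` regular polygon, #0000ff→score S471 F1750: (142.876,117.896) → (122.526,143.083) → (140.192,170.219) → (171.459,161.804) → (173.118,129.467) → (142.876,117.896) (closed)

[2] `<path>` regular polygon, #ff00ff→engrave S185 F2904: (29.214,67.654) → (28.205,59.479) → (20.030,60.488) → (21.039,68.663) → (29.214,67.654) (closed)

[3] `<polygon>` closed polygon, #0000ff→score S471 F1750: (193.089,53.833) → (63.967,63.594) → (60.315,107.836) → (69.796,143.819) → (193.089,53.833) (closed)

[4] `<polygon>` regular polygon, #ff0000→cut S833 F976: (227.909,85.049) → (118.086,103.057) → (188.593,189.162) → (227.909,85.049) (closed)

[5] `<polygon>` rectangle, #0000ff→score S471 F1750: (12.420,155.091) → (117.538,155.091) → (117.538,132.080) → (12.420,132.080) → (12.420,155.091) (closed)

[6] `<rect>` rectangle, #ff00ff→engrave S185 F2904: (97.994,156.998) → (211.274,156.998) → (211.274,67.418) → (97.994,67.418) → (97.994,156.998) (closed)

G21
G90
G00 X142.876 Y117.896
M4 S471
G1 X122.526 Y143.083 F1750
G1 X140.192 Y170.219
G1 X171.459 Y161.804
G1 X173.118 Y129.467
G1 X142.876 Y117.896
G00 X29.214 Y67.654
M4 S185
G1 X28.205 Y59.479 F2904
G1 X20.030 Y60.488
G1 X21.039 Y68.663
G1 X29.214 Y67.654
G00 X193.089 Y53.833
M4 S471
G1 X63.967 Y63.594 F1750
G1 X60.315 Y107.836
G1 X69.796 Y143.819
G1 X193.089 Y53.833
G00 X227.909 Y85.049
M4 S833
G1 X118.086 Y103.057 F976
G1 X188.593 Y189.162
G1 X227.909 Y85.049
G00 X12.420 Y155.091
M4 S471
G1 X117.538 Y155.091 F1750
G1 X117.538 Y132.080
G1 X12.420 Y132.080
G1 X12.420 Y155.091
G00 X97.994 Y156.998
M4 S185
G1 X211.274 Y156.998 F2904
G1 X211.274 Y67.418
G1 X97.994 Y67.418
G1 X97.994 Y156.998
M5
G00 X0.000 Y0.000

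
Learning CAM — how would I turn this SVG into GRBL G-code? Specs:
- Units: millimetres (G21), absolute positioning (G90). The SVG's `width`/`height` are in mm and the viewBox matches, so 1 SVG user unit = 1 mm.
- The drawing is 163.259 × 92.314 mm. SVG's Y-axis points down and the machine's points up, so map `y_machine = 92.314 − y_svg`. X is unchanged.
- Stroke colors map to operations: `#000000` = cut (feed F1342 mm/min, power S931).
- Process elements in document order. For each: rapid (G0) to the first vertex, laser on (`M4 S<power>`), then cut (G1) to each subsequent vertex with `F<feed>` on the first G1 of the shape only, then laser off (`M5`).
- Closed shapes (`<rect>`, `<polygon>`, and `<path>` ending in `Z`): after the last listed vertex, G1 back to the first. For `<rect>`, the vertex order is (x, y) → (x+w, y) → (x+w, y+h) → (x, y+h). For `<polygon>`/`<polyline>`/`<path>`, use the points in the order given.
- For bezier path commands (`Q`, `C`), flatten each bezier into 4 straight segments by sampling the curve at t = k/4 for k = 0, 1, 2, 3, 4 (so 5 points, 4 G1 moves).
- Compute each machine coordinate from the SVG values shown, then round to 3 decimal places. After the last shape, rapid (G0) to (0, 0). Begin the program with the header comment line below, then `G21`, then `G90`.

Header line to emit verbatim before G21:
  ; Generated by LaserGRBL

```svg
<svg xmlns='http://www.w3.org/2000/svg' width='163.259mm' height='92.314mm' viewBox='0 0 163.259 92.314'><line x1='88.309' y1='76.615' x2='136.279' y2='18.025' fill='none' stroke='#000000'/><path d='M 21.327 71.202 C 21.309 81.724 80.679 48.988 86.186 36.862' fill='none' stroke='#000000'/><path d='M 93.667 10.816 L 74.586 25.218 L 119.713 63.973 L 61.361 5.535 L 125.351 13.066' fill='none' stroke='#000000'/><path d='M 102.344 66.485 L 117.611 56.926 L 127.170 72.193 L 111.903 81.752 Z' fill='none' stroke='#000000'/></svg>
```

Since the viewBox matches the mm dimensions, user units are millimetres directly. The only transform is the Y-flip y_m = 92.314 − y_svg.

Shape 1 is a line segment drawn with `<line>`. Its stroke #000000 means cut at S931, F1342. After flipping Y the toolpath is (88.309,15.699) → (136.279,74.289).

Shape 2 is a cubic bezier drawn with `<path>`. Its stroke #000000 means cut at S931, F1342. After flipping Y the toolpath is (21.327,21.112) → (30.679,20.333) → (51.685,29.789) → (73.726,43.491) → (86.186,55.452).

Shape 3 is a open polyline drawn with `<path>`. Its stroke #000000 means cut at S931, F1342. After flipping Y the toolpath is (93.667,81.498) → (74.586,67.096) → (119.713,28.341) → (61.361,86.779) → (125.351,79.248).

Shape 4 is a regular polygon drawn with `<path>`. Its stroke #000000 means cut at S931, F1342. After flipping Y the toolpath is (102.344,25.829) → (117.611,35.388) → (127.170,20.121) → (111.903,10.562) → (102.344,25.829), returning to the start.

; Generated by LaserGRBL
G21
G90
G0 X88.309 Y15.699
M4 S931
G1 X136.279 Y74.289 F1342
M5
G0 X21.327 Y21.112
M4 S931
G1 X30.679 Y20.333 F1342
G1 X51.685 Y29.789
G1 X73.726 Y43.491
G1 X86.186 Y55.452
M5
G0 X93.667 Y81.498
M4 S931
G1 X74.586 Y67.096 F1342
G1 X119.713 Y28.341
G1 X61.361 Y86.779
G1 X125.351 Y79.248
M5
G0 X102.344 Y25.829
M4 S931
G1 X117.611 Y35.388 F1342
G1 X127.170 Y20.121
G1 X111.903 Y10.562
G1 X102.344 Y25.829
M5
G0 X0.000 Y0.000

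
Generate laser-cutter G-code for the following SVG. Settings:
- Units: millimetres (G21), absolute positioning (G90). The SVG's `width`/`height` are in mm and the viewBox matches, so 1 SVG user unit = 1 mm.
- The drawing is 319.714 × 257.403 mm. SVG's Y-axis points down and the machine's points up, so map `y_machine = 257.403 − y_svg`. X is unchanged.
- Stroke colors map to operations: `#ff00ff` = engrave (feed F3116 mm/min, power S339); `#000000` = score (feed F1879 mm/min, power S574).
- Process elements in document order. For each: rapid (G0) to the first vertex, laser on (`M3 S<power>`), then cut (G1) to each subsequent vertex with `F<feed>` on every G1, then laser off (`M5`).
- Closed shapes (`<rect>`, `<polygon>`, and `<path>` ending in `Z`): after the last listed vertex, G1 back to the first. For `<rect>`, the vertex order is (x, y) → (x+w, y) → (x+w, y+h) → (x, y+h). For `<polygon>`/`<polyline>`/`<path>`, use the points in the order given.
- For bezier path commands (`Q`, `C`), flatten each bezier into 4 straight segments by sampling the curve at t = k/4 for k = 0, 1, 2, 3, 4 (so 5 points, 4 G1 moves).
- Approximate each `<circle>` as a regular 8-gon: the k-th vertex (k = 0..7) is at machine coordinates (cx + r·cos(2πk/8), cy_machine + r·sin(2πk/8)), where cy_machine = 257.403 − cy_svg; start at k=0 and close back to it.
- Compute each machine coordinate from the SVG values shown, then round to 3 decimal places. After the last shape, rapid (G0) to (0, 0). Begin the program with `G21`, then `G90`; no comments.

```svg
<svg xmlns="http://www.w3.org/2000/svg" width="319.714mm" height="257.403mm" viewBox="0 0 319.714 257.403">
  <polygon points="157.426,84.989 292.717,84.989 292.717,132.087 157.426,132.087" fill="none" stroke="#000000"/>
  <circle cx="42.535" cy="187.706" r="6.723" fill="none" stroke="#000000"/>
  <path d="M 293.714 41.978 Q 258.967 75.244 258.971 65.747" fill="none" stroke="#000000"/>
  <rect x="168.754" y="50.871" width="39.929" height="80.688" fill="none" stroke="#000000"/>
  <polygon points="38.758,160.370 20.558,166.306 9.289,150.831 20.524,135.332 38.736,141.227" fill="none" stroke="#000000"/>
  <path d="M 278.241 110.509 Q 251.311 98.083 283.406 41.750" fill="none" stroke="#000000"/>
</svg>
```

G21
G90
G0 X157.426 Y172.414
M3 S574
G1 X292.717 Y172.414 F1879
G1 X292.717 Y125.316 F1879
G1 X157.426 Y125.316 F1879
G1 X157.426 Y172.414 F1879
M5
G0 X49.258 Y69.697
M3 S574
G1 X47.289 Y74.451 F1879
G1 X42.535 Y76.420 F1879
G1 X37.781 Y74.451 F1879
G1 X35.812 Y69.697 F1879
G1 X37.781 Y64.943 F1879
G1 X42.535 Y62.974 F1879
G1 X47.289 Y64.943 F1879
G1 X49.258 Y69.697 F1879
M5
G0 X293.714 Y215.425
M3 S574
G1 X278.512 Y201.465 F1879
G1 X267.655 Y192.850 F1879
G1 X261.141 Y189.580 F1879
G1 X258.971 Y191.656 F1879
M5
G0 X168.754 Y206.532
M3 S574
G1 X208.683 Y206.532 F1879
G1 X208.683 Y125.844 F1879
G1 X168.754 Y125.844 F1879
G1 X168.754 Y206.532 F1879
M5
G0 X38.758 Y97.033
M3 S574
G1 X20.558 Y91.097 F1879
G1 X9.289 Y106.572 F1879
G1 X20.524 Y122.071 F1879
G1 X38.736 Y116.176 F1879
G1 X38.758 Y97.033 F1879
M5
G0 X278.241 Y146.894
M3 S574
G1 X268.465 Y155.851 F1879
G1 X266.067 Y170.297 F1879
G1 X271.048 Y190.231 F1879
G1 X283.406 Y215.653 F1879
M5
G0 X0.000 Y0.000

viewBox `0 0 319.714 257.403` with mm width/height → 1 unit = 1 mm. Flip: y_m = 257.403 − y_svg.

**Shape 1** — `<polygon>` rectangle, stroke `#000000` → score (S574, F1879). Machine vertices: (157.426,172.414) → (292.717,172.414) → (292.717,125.316) → (157.426,125.316) → (157.426,172.414). Closed: final G1 returns to the first vertex.

**Shape 2** — `<circle>` circle, stroke `#000000` → score (S574, F1879). Machine vertices: (49.258,69.697) → (47.289,74.451) → (42.535,76.420) → (37.781,74.451) → (35.812,69.697) → (37.781,64.943) → (42.535,62.974) → (47.289,64.943) → (49.258,69.697). Closed: final G1 returns to the first vertex.

**Shape 3** — `<path>` quadratic bezier, stroke `#000000` → score (S574, F1879). Control points (SVG): P0=(293.714,41.978), P1=(258.967,75.244), P2=(258.971,65.747); sampled at t=k/4. Machine vertices: (293.714,215.425) → (278.512,201.465) → (267.655,192.850) → (261.141,189.580) → (258.971,191.656). Open path.

**Shape 4** — `<rect>` rectangle, stroke `#000000` → score (S574, F1879). Machine vertices: (168.754,206.532) → (208.683,206.532) → (208.683,125.844) → (168.754,125.844) → (168.754,206.532). Closed: final G1 returns to the first vertex.

**Shape 5** — `<polygon>` regular polygon, stroke `#000000` → score (S574, F1879). Machine vertices: (38.758,97.033) → (20.558,91.097) → (9.289,106.572) → (20.524,122.071) → (38.736,116.176) → (38.758,97.033). Closed: final G1 returns to the first vertex.

**Shape 6** — `<path>` quadratic bezier, stroke `#000000` → score (S574, F1879). Control points (SVG): P0=(278.241,110.509), P1=(251.311,98.083), P2=(283.406,41.750); sampled at t=k/4. Machine vertices: (278.241,146.894) → (268.465,155.851) → (266.067,170.297) → (271.048,190.231) → (283.406,215.653). Open path.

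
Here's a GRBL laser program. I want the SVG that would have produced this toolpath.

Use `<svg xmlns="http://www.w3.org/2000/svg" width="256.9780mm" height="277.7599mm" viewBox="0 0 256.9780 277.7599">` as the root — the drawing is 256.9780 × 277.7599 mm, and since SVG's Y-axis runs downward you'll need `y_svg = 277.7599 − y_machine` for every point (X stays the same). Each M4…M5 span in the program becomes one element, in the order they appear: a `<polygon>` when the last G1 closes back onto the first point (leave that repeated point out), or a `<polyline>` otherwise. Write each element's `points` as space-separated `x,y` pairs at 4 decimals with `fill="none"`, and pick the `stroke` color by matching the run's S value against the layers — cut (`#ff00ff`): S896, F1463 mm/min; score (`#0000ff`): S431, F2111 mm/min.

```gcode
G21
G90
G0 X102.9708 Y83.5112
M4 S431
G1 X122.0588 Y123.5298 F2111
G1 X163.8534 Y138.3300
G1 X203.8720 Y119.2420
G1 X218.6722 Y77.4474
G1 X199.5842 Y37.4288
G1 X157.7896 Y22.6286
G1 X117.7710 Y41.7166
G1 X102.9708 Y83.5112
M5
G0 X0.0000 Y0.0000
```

Machine Y-up, SVG Y-down with viewBox height 277.7599, so y_svg = 277.7599 − y_machine; X carries over. Every run uses S431, so all elements get stroke `#0000ff` (score).

Run 1: The run returns to its start, so emit a `<polygon>` with points (Y-flipped): 102.9708,194.2487 122.0588,154.2301 163.8534,139.4299 203.8720,158.5179 218.6722,200.3125 199.5842,240.3311 157.7896,255.1313 117.7710,236.0433.

<svg xmlns="http://www.w3.org/2000/svg" width="256.9780mm" height="277.7599mm" viewBox="0 0 256.9780 277.7599">
  <polygon points="102.9708,194.2487 122.0588,154.2301 163.8534,139.4299 203.8720,158.5179 218.6722,200.3125 199.5842,240.3311 157.7896,255.1313 117.7710,236.0433" fill="none" stroke="#0000ff"/>
</svg>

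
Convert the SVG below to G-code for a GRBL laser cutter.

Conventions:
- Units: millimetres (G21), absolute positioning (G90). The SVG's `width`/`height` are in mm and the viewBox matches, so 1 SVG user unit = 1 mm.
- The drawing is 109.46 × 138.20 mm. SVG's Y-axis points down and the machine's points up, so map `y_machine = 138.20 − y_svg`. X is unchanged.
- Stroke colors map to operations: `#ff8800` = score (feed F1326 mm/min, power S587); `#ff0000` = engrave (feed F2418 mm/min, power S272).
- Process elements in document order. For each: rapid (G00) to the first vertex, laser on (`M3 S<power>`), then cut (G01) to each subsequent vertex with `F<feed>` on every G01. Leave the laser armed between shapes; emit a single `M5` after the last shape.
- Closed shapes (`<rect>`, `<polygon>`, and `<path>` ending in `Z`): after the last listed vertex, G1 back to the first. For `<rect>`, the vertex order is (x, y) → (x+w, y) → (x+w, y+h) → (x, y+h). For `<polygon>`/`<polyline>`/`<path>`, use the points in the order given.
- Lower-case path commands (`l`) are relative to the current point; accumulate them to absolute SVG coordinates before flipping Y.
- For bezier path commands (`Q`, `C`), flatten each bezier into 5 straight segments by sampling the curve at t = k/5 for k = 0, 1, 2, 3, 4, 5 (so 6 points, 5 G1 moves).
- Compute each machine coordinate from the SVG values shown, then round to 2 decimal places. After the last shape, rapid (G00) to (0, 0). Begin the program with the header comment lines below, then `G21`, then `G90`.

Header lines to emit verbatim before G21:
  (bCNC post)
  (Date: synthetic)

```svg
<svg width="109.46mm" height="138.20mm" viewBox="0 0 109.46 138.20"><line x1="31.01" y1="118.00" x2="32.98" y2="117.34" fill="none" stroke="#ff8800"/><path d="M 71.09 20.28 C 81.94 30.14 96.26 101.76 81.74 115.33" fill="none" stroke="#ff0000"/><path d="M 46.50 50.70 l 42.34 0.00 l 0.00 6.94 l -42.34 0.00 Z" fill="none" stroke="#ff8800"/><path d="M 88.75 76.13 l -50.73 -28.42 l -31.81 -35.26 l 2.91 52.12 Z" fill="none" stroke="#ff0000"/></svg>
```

1 u = 1 mm; y_m = 138.20 − y.

[1] `<line>` line segment, #ff8800→score S587 F1326: (31.01,20.20) → (32.98,20.86)

[2] `<path>` cubic bezier, #ff0000→engrave S272 F2418: (71.09,117.92) → (77.76,105.55) → (83.71,84.11) → (87.39,59.35) → (87.25,37.02) → (81.74,22.87)

[3] `<path>` rectangle, #ff8800→score S587 F1326: (46.50,87.50) → (88.84,87.50) → (88.84,80.56) → (46.50,80.56) → (46.50,87.50) (closed)

[4] `<path>` closed polygon, #ff0000→engrave S272 F2418: (88.75,62.07) → (38.02,90.49) → (6.21,125.75) → (9.12,73.63) → (88.75,62.07) (closed)

(bCNC post)
(Date: synthetic)
G21
G90
G00 X31.01 Y20.20
M3 S587
G01 X32.98 Y20.86 F1326
G00 X71.09 Y117.92
M3 S272
G01 X77.76 Y105.55 F2418
G01 X83.71 Y84.11 F2418
G01 X87.39 Y59.35 F2418
G01 X87.25 Y37.02 F2418
G01 X81.74 Y22.87 F2418
G00 X46.50 Y87.50
M3 S587
G01 X88.84 Y87.50 F1326
G01 X88.84 Y80.56 F1326
G01 X46.50 Y80.56 F1326
G01 X46.50 Y87.50 F1326
G00 X88.75 Y62.07
M3 S272
G01 X38.02 Y90.49 F2418
G01 X6.21 Y125.75 F2418
G01 X9.12 Y73.63 F2418
G01 X88.75 Y62.07 F2418
M5
G00 X0.00 Y0.00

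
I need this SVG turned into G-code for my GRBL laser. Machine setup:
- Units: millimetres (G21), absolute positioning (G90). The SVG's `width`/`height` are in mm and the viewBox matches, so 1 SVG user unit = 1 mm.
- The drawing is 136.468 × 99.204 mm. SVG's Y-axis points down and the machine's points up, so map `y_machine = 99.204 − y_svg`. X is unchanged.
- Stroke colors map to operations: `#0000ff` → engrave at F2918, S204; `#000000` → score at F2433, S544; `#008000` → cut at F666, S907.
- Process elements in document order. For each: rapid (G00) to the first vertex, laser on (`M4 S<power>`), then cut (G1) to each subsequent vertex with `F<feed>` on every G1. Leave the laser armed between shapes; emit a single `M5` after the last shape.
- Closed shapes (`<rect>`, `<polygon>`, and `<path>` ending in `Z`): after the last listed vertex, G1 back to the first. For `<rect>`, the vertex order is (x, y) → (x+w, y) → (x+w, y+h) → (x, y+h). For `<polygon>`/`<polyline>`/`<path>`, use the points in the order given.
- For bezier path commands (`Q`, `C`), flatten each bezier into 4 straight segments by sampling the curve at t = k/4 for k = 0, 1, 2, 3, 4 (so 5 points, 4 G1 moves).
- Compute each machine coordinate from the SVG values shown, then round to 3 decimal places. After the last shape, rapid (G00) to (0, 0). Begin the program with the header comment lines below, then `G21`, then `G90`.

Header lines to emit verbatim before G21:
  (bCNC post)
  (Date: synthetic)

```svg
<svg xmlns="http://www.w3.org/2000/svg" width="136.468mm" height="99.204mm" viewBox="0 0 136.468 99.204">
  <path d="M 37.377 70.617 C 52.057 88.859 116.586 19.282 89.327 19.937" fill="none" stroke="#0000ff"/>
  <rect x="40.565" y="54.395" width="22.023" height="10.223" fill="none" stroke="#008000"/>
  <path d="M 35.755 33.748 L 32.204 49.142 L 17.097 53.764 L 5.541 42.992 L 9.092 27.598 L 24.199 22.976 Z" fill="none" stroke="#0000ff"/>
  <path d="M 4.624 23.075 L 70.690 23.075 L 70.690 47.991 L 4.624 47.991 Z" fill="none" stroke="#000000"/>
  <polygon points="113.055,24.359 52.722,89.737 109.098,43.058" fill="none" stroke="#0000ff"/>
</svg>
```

(bCNC post)
(Date: synthetic)
G21
G90
G00 X37.377 Y28.587
M4 S204
G1 X55.521 Y28.902 F2918
G1 X79.079 Y47.332 F2918
G1 X94.774 Y69.059 F2918
G1 X89.327 Y79.267 F2918
G00 X40.565 Y44.809
M4 S907
G1 X62.588 Y44.809 F666
G1 X62.588 Y34.586 F666
G1 X40.565 Y34.586 F666
G1 X40.565 Y44.809 F666
G00 X35.755 Y65.456
M4 S204
G1 X32.204 Y50.062 F2918
G1 X17.097 Y45.440 F2918
G1 X5.541 Y56.212 F2918
G1 X9.092 Y71.606 F2918
G1 X24.199 Y76.228 F2918
G1 X35.755 Y65.456 F2918
G00 X4.624 Y76.129
M4 S544
G1 X70.690 Y76.129 F2433
G1 X70.690 Y51.213 F2433
G1 X4.624 Y51.213 F2433
G1 X4.624 Y76.129 F2433
G00 X113.055 Y74.845
M4 S204
G1 X52.722 Y9.467 F2918
G1 X109.098 Y56.146 F2918
G1 X113.055 Y74.845 F2918
M5
G00 X0.000 Y0.000

1 u = 1 mm; y_m = 99.204 − y.

[1] `<path>` cubic bezier, #0000ff→engrave S204 F2918: (37.377,28.587) → (55.521,28.902) → (79.079,47.332) → (94.774,69.059) → (89.327,79.267)

[2] `<rect>` rectangle, #008000→cut S907 F666: (40.565,44.809) → (62.588,44.809) → (62.588,34.586) → (40.565,34.586) → (40.565,44.809) (closed)

[3] `<path>` regular polygon, #0000ff→engrave S204 F2918: (35.755,65.456) → (32.204,50.062) → (17.097,45.440) → (5.541,56.212) → (9.092,71.606) → (24.199,76.228) → (35.755,65.456) (closed)

[4] `<path>` rectangle, #000000→score S544 F2433: (4.624,76.129) → (70.690,76.129) → (70.690,51.213) → (4.624,51.213) → (4.624,76.129) (closed)

[5] `<polygon>` closed polygon, #0000ff→engrave S204 F2918: (113.055,74.845) → (52.722,9.467) → (109.098,56.146) → (113.055,74.845) (closed)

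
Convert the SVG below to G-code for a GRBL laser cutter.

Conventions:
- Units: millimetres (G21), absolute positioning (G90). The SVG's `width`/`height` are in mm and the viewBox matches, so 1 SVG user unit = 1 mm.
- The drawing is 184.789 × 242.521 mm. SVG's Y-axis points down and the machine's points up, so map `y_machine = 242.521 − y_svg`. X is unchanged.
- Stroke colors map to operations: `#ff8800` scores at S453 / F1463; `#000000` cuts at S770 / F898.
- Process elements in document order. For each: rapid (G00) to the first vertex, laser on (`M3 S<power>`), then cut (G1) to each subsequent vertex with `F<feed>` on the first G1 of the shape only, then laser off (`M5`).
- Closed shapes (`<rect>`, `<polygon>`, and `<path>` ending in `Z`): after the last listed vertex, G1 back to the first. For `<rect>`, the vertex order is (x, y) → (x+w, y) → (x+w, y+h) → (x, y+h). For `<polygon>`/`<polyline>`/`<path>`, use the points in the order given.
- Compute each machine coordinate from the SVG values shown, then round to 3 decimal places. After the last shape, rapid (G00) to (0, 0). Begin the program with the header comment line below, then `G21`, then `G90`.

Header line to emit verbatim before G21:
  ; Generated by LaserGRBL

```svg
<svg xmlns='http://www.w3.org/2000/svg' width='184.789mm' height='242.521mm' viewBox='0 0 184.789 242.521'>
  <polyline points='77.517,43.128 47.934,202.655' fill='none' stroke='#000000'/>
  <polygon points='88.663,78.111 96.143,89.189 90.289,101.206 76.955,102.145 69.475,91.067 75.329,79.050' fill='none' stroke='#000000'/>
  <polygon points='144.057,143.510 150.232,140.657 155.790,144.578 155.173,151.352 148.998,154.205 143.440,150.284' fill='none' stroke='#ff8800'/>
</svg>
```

; Generated by LaserGRBL
G21
G90
G00 X77.517 Y199.393
M3 S770
G1 X47.934 Y39.866 F898
M5
G00 X88.663 Y164.410
M3 S770
G1 X96.143 Y153.332 F898
G1 X90.289 Y141.315
G1 X76.955 Y140.376
G1 X69.475 Y151.454
G1 X75.329 Y163.471
G1 X88.663 Y164.410
M5
G00 X144.057 Y99.011
M3 S453
G1 X150.232 Y101.864 F1463
G1 X155.790 Y97.943
G1 X155.173 Y91.169
G1 X148.998 Y88.316
G1 X143.440 Y92.237
G1 X144.057 Y99.011
M5
G00 X0.000 Y0.000

1 u = 1 mm; y_m = 242.521 − y.

[1] `<polyline>` line segment, #000000→cut S770 F898: (77.517,199.393) → (47.934,39.866)

[2] `<polygon>` regular polygon, #000000→cut S770 F898: (88.663,164.410) → (96.143,153.332) → (90.289,141.315) → (76.955,140.376) → (69.475,151.454) → (75.329,163.471) → (88.663,164.410) (closed)

[3] `<polygon>` regular polygon, #ff8800→score S453 F1463: (144.057,99.011) → (150.232,101.864) → (155.790,97.943) → (155.173,91.169) → (148.998,88.316) → (143.440,92.237) → (144.057,99.011) (closed)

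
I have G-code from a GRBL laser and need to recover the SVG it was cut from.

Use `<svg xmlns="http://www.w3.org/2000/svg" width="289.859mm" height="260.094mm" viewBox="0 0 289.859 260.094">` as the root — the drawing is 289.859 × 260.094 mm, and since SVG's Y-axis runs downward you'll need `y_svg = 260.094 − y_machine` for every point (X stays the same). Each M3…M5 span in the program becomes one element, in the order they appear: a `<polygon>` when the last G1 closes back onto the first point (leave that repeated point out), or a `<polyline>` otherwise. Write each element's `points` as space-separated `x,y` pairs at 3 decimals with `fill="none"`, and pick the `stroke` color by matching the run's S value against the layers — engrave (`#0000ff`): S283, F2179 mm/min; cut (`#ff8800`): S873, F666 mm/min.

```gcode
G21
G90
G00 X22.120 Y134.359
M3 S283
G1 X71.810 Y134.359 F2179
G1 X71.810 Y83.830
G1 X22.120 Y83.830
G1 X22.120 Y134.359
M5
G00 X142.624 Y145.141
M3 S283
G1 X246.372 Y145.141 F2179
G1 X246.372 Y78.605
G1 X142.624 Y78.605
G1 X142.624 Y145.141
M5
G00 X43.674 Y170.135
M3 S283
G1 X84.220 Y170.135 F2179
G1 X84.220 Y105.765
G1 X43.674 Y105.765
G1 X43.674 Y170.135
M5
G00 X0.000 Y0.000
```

<svg xmlns="http://www.w3.org/2000/svg" width="289.859mm" height="260.094mm" viewBox="0 0 289.859 260.094">
  <polygon points="22.120,125.735 71.810,125.735 71.810,176.264 22.120,176.264" fill="none" stroke="#0000ff"/>
  <polygon points="142.624,114.953 246.372,114.953 246.372,181.489 142.624,181.489" fill="none" stroke="#0000ff"/>
  <polygon points="43.674,89.959 84.220,89.959 84.220,154.329 43.674,154.329" fill="none" stroke="#0000ff"/>
</svg>

Each laser-on run becomes one SVG element. Flip Y back into SVG space with y_svg = 260.094 − y_machine. Every run uses S283, so all elements get stroke `#0000ff` (engrave).

Run 1: The run returns to its start, so emit a `<polygon>` with points (Y-flipped): 22.120,125.735 71.810,125.735 71.810,176.264 22.120,176.264.

Run 2: The run returns to its start, so emit a `<polygon>` with points (Y-flipped): 142.624,114.953 246.372,114.953 246.372,181.489 142.624,181.489.

Run 3: The run returns to its start, so emit a `<polygon>` with points (Y-flipped): 43.674,89.959 84.220,89.959 84.220,154.329 43.674,154.329.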